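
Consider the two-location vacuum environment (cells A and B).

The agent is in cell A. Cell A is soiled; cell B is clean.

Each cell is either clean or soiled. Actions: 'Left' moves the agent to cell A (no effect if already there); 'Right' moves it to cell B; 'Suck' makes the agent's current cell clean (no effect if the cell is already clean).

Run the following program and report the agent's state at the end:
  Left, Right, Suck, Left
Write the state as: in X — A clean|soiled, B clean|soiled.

in A — A soiled, B clean

t=1 Left ⇒ in A — A soiled, B clean
t=2 Right ⇒ in B — A soiled, B clean
t=3 Suck ⇒ in B — A soiled, B clean
t=4 Left ⇒ in A — A soiled, B clean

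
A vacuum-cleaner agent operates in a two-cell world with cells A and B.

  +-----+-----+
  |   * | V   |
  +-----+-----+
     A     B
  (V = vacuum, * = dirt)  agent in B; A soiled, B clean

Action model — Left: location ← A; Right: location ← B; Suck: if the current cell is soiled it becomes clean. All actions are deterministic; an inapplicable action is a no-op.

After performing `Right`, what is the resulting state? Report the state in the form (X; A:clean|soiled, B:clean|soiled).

start: (B; A:soiled, B:clean)
step 1/1 (Right): (B; A:soiled, B:clean)

(B; A:soiled, B:clean)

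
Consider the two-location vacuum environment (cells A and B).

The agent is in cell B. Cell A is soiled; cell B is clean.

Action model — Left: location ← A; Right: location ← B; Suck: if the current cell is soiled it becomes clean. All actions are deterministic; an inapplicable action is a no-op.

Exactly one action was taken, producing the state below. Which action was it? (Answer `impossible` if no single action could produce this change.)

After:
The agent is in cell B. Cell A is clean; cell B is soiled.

try  Left: in A — A soiled, B clean
try Right: in B — A soiled, B clean
try  Suck: in B — A soiled, B clean
no single action produces the after-state

impossible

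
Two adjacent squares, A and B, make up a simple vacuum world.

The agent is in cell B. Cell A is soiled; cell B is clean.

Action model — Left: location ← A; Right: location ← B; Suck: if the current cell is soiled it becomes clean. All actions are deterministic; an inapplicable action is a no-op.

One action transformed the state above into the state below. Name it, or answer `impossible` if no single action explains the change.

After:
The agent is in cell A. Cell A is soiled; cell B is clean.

try  Left: <A|soiled|clean>  ← match
try Right: <B|soiled|clean>
try  Suck: <B|soiled|clean>

Left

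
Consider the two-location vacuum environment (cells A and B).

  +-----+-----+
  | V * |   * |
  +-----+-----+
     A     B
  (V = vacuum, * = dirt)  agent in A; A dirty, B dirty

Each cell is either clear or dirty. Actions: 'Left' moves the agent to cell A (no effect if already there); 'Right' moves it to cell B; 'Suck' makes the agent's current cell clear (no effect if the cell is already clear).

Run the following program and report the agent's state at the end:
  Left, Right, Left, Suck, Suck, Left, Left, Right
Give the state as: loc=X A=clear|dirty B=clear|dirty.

step 1/8 (Left): loc=A A=dirty B=dirty
step 2/8 (Right): loc=B A=dirty B=dirty
step 3/8 (Left): loc=A A=dirty B=dirty
step 4/8 (Suck): loc=A A=clear B=dirty
step 5/8 (Suck): loc=A A=clear B=dirty
step 6/8 (Left): loc=A A=clear B=dirty
step 7/8 (Left): loc=A A=clear B=dirty
step 8/8 (Right): loc=B A=clear B=dirty

loc=B A=clear B=dirty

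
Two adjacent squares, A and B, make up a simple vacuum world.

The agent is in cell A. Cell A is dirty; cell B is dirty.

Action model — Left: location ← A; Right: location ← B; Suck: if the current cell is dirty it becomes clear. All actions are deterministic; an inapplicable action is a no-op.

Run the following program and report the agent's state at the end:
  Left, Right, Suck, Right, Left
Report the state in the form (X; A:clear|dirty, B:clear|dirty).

1) do Left; now (A; A:dirty, B:dirty)
2) do Right; now (B; A:dirty, B:dirty)
3) do Suck; now (B; A:dirty, B:clear)
4) do Right; now (B; A:dirty, B:clear)
5) do Left; now (A; A:dirty, B:clear)

(A; A:dirty, B:clear)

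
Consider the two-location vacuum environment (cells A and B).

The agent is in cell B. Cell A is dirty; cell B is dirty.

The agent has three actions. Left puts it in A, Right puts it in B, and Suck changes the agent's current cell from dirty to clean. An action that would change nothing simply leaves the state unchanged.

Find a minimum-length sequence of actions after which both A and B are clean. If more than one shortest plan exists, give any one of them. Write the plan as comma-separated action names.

1. Suck → loc=B A=dirty B=clean
2. Left → loc=A A=dirty B=clean
3. Suck → loc=A A=clean B=clean
min 3: Suck B + move + Suck A

Suck, Left, Suck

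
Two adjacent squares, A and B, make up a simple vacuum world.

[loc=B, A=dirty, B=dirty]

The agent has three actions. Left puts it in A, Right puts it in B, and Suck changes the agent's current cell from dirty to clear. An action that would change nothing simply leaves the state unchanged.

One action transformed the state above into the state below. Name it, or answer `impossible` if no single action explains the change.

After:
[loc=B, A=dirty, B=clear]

Suck

try  Left: (A; A:dirty, B:dirty)
try Right: (B; A:dirty, B:dirty)
try  Suck: (B; A:dirty, B:clear)  ← match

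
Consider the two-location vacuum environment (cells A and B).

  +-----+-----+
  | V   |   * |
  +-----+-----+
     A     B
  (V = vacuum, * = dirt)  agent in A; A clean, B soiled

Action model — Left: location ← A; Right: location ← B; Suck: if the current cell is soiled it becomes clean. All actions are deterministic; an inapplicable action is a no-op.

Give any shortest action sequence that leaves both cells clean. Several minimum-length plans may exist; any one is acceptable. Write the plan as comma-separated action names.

step 1/2 (Right): <B|clean|soiled>
step 2/2 (Suck): <B|clean|clean>
min 2: go B then Suck

Right, Suck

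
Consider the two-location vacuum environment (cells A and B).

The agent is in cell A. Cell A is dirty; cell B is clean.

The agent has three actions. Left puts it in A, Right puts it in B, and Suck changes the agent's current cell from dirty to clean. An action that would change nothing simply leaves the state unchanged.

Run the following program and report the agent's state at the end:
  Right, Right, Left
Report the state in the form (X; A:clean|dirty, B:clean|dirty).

(A; A:dirty, B:clean)

1) do Right; now (B; A:dirty, B:clean)
2) do Right; now (B; A:dirty, B:clean)
3) do Left; now (A; A:dirty, B:clean)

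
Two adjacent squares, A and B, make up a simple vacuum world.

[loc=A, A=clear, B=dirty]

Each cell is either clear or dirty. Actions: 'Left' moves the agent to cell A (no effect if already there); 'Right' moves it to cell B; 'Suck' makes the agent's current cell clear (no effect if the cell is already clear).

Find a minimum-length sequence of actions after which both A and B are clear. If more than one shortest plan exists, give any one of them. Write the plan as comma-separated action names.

Right, Suck

1) do Right; now <B|clear|dirty>
2) do Suck; now <B|clear|clear>
min 2: go B then Suck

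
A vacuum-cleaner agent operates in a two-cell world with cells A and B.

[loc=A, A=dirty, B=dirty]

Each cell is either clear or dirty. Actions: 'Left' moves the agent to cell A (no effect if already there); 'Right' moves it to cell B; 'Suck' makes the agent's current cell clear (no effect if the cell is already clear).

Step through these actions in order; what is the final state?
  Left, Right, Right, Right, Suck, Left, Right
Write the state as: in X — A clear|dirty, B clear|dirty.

Left (#1): in A — A dirty, B dirty
Right (#2): in B — A dirty, B dirty
Right (#3): in B — A dirty, B dirty
Right (#4): in B — A dirty, B dirty
Suck (#5): in B — A dirty, B clear
Left (#6): in A — A dirty, B clear
Right (#7): in B — A dirty, B clear

in B — A dirty, B clear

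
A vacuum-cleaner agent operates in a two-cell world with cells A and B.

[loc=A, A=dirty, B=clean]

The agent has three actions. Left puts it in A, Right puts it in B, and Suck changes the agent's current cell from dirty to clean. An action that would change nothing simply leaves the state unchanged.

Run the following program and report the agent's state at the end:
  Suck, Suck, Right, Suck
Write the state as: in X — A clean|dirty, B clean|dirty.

1) do Suck; now in A — A clean, B clean
2) do Suck; now in A — A clean, B clean
3) do Right; now in B — A clean, B clean
4) do Suck; now in B — A clean, B clean

in B — A clean, B clean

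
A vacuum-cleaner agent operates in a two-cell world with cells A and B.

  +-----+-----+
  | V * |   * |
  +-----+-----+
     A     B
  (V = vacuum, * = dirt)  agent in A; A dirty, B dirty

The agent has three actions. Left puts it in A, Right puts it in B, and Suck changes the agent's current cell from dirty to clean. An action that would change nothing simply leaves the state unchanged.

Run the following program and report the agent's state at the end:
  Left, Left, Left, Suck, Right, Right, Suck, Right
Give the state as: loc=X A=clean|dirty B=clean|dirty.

loc=B A=clean B=clean

1. Left → loc=A A=dirty B=dirty
2. Left → loc=A A=dirty B=dirty
3. Left → loc=A A=dirty B=dirty
4. Suck → loc=A A=clean B=dirty
5. Right → loc=B A=clean B=dirty
6. Right → loc=B A=clean B=dirty
7. Suck → loc=B A=clean B=clean
8. Right → loc=B A=clean B=clean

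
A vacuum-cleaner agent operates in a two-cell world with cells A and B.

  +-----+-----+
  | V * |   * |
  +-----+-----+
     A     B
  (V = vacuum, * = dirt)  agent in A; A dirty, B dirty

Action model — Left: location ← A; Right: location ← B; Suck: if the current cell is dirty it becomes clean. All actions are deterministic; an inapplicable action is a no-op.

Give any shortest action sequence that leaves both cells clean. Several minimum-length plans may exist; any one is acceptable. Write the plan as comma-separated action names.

Suck, Right, Suck

t=1 Suck ⇒ loc=A A=clean B=dirty
t=2 Right ⇒ loc=B A=clean B=dirty
t=3 Suck ⇒ loc=B A=clean B=clean
min 3: Suck A + move + Suck B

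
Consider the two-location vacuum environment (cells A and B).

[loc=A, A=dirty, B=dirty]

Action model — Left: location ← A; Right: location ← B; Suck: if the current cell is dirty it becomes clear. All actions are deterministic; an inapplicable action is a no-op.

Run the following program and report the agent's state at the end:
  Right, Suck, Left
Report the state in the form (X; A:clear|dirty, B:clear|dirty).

1) do Right; now (B; A:dirty, B:dirty)
2) do Suck; now (B; A:dirty, B:clear)
3) do Left; now (A; A:dirty, B:clear)

(A; A:dirty, B:clear)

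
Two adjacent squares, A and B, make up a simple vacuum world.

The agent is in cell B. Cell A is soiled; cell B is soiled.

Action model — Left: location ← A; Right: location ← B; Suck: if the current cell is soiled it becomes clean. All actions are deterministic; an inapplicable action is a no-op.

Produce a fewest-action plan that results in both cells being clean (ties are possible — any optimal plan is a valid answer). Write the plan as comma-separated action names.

Suck, Left, Suck

1) do Suck; now (B; A:soiled, B:clean)
2) do Left; now (A; A:soiled, B:clean)
3) do Suck; now (A; A:clean, B:clean)
min 3: Suck B + move + Suck A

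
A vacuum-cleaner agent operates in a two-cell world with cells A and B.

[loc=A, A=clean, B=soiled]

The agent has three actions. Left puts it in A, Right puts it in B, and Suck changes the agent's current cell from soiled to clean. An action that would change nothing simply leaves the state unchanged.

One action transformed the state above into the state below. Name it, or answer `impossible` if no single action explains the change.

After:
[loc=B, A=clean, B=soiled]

try  Left: loc=A A=clean B=soiled
try Right: loc=B A=clean B=soiled  ← match
try  Suck: loc=A A=clean B=soiled

Right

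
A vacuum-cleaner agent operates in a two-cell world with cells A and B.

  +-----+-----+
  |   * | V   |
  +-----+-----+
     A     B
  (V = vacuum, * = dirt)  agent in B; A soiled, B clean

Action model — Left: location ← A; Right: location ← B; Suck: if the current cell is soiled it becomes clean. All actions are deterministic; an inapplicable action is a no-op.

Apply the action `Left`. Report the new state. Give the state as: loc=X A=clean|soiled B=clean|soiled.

loc=A A=soiled B=clean

start: loc=B A=soiled B=clean
1. Left → loc=A A=soiled B=clean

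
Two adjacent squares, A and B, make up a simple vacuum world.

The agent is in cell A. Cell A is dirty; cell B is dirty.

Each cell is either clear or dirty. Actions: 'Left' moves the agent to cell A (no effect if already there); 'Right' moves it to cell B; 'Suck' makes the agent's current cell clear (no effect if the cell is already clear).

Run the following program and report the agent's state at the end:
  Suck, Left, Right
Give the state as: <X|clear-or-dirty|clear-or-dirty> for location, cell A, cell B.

<B|clear|dirty>

1) do Suck; now <A|clear|dirty>
2) do Left; now <A|clear|dirty>
3) do Right; now <B|clear|dirty>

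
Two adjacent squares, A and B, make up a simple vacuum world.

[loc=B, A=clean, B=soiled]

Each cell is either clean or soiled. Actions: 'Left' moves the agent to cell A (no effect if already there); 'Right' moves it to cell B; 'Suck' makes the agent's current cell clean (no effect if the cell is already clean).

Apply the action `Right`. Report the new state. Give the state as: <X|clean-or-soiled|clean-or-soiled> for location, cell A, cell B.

<B|clean|soiled>

start: <B|clean|soiled>
t=1 Right ⇒ <B|clean|soiled>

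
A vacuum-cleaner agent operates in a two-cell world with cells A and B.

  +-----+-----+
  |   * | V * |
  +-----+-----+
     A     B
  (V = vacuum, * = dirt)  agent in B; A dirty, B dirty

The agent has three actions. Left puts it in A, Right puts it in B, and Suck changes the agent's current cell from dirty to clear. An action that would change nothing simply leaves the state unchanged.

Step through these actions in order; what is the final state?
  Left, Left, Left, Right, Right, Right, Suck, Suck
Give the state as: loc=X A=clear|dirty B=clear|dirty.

t=1 Left ⇒ loc=A A=dirty B=dirty
t=2 Left ⇒ loc=A A=dirty B=dirty
t=3 Left ⇒ loc=A A=dirty B=dirty
t=4 Right ⇒ loc=B A=dirty B=dirty
t=5 Right ⇒ loc=B A=dirty B=dirty
t=6 Right ⇒ loc=B A=dirty B=dirty
t=7 Suck ⇒ loc=B A=dirty B=clear
t=8 Suck ⇒ loc=B A=dirty B=clear

loc=B A=dirty B=clear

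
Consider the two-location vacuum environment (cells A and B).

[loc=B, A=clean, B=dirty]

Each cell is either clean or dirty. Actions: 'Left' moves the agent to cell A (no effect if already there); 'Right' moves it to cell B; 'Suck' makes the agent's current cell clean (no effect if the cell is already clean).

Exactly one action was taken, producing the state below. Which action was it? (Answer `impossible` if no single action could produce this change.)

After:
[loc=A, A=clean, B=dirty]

try  Left: (A; A:clean, B:dirty)  ← match
try Right: (B; A:clean, B:dirty)
try  Suck: (B; A:clean, B:clean)

Left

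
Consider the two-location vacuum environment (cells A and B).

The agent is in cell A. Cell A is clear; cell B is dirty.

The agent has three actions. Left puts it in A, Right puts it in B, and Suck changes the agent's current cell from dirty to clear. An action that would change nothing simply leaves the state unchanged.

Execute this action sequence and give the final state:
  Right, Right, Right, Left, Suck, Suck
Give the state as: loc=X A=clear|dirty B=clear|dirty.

1. Right → loc=B A=clear B=dirty
2. Right → loc=B A=clear B=dirty
3. Right → loc=B A=clear B=dirty
4. Left → loc=A A=clear B=dirty
5. Suck → loc=A A=clear B=dirty
6. Suck → loc=A A=clear B=dirty

loc=A A=clear B=dirty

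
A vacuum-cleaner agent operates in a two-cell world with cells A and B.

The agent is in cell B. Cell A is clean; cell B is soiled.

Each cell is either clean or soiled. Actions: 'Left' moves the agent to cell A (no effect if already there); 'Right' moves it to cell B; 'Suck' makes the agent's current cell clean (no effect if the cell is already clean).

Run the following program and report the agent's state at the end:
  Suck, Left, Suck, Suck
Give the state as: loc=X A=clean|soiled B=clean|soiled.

step 1/4 (Suck): loc=B A=clean B=clean
step 2/4 (Left): loc=A A=clean B=clean
step 3/4 (Suck): loc=A A=clean B=clean
step 4/4 (Suck): loc=A A=clean B=clean

loc=A A=clean B=clean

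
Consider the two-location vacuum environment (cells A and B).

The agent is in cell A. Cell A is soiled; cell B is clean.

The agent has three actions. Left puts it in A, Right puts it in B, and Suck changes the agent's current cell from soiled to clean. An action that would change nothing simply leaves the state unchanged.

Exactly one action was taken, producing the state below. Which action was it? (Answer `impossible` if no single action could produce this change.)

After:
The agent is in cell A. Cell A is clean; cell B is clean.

Suck

try  Left: (A; A:soiled, B:clean)
try Right: (B; A:soiled, B:clean)
try  Suck: (A; A:clean, B:clean)  ← match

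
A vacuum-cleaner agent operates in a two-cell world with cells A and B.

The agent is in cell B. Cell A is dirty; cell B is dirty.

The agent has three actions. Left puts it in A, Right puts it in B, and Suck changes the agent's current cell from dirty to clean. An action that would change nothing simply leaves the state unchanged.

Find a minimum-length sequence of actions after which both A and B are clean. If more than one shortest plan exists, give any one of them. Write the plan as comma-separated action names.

Suck (#1): (B; A:dirty, B:clean)
Left (#2): (A; A:dirty, B:clean)
Suck (#3): (A; A:clean, B:clean)
min 3: Suck B + move + Suck A

Suck, Left, Suck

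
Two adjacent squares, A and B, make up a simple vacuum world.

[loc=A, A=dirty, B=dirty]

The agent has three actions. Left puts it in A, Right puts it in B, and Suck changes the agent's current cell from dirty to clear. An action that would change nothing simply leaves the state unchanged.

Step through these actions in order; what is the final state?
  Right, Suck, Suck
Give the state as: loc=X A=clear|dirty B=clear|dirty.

loc=B A=dirty B=clear

t=1 Right ⇒ loc=B A=dirty B=dirty
t=2 Suck ⇒ loc=B A=dirty B=clear
t=3 Suck ⇒ loc=B A=dirty B=clear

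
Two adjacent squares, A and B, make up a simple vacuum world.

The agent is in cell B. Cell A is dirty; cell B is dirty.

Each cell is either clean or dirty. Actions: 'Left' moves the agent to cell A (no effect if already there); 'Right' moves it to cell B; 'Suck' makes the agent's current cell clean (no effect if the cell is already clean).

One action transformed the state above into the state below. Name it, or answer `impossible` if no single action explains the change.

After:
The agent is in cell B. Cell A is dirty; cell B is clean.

try  Left: in A — A dirty, B dirty
try Right: in B — A dirty, B dirty
try  Suck: in B — A dirty, B clean  ← match

Suck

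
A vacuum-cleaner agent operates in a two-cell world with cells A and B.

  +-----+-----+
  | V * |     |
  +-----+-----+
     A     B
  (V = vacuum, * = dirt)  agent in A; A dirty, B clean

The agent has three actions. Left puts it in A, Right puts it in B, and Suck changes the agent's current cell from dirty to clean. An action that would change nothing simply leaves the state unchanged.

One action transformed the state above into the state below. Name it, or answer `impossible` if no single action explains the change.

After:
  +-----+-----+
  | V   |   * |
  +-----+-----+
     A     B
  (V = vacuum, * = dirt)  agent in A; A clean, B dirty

impossible

try  Left: in A — A dirty, B clean
try Right: in B — A dirty, B clean
try  Suck: in A — A clean, B clean
no single action produces the after-state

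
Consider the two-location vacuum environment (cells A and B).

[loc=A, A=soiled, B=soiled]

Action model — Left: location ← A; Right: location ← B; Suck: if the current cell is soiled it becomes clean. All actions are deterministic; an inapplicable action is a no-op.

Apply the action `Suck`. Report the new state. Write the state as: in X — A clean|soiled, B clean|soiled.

start: in A — A soiled, B soiled
1) do Suck; now in A — A clean, B soiled

in A — A clean, B soiled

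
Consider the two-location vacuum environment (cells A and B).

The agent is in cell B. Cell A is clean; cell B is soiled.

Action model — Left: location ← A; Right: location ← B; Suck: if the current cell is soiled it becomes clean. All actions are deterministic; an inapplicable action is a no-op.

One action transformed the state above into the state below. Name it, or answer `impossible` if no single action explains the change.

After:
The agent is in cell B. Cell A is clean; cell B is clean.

Suck

try  Left: <A|clean|soiled>
try Right: <B|clean|soiled>
try  Suck: <B|clean|clean>  ← match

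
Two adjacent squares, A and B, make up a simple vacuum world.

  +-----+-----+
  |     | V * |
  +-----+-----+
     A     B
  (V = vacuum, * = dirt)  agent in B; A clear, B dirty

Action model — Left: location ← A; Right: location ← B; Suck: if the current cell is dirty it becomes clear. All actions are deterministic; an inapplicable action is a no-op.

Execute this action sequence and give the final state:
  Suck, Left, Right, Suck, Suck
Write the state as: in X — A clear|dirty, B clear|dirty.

in B — A clear, B clear

step 1/5 (Suck): in B — A clear, B clear
step 2/5 (Left): in A — A clear, B clear
step 3/5 (Right): in B — A clear, B clear
step 4/5 (Suck): in B — A clear, B clear
step 5/5 (Suck): in B — A clear, B clear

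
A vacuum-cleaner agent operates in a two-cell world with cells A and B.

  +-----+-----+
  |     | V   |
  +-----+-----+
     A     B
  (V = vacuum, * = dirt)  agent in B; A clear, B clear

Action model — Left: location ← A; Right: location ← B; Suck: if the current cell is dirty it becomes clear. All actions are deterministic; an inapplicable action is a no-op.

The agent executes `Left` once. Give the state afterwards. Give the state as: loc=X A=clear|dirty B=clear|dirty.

start: loc=B A=clear B=clear
t=1 Left ⇒ loc=A A=clear B=clear

loc=A A=clear B=clear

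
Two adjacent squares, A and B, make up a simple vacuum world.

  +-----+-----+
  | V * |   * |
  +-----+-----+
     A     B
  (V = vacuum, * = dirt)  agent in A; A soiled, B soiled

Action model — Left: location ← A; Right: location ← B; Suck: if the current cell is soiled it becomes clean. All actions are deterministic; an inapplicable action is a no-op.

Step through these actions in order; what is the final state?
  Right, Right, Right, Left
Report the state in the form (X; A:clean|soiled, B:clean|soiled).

1) do Right; now (B; A:soiled, B:soiled)
2) do Right; now (B; A:soiled, B:soiled)
3) do Right; now (B; A:soiled, B:soiled)
4) do Left; now (A; A:soiled, B:soiled)

(A; A:soiled, B:soiled)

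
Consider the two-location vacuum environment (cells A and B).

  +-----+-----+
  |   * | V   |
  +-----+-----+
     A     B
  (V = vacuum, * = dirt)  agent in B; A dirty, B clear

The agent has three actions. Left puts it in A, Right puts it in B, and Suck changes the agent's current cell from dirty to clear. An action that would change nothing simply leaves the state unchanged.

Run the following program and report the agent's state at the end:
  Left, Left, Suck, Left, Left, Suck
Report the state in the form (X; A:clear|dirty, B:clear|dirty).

step 1/6 (Left): (A; A:dirty, B:clear)
step 2/6 (Left): (A; A:dirty, B:clear)
step 3/6 (Suck): (A; A:clear, B:clear)
step 4/6 (Left): (A; A:clear, B:clear)
step 5/6 (Left): (A; A:clear, B:clear)
step 6/6 (Suck): (A; A:clear, B:clear)

(A; A:clear, B:clear)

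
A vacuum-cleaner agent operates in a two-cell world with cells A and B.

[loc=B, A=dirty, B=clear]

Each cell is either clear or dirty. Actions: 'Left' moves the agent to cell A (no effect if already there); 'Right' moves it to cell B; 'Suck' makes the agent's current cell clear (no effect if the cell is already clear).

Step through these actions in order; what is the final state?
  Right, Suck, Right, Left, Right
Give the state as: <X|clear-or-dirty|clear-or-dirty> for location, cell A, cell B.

step 1/5 (Right): <B|dirty|clear>
step 2/5 (Suck): <B|dirty|clear>
step 3/5 (Right): <B|dirty|clear>
step 4/5 (Left): <A|dirty|clear>
step 5/5 (Right): <B|dirty|clear>

<B|dirty|clear>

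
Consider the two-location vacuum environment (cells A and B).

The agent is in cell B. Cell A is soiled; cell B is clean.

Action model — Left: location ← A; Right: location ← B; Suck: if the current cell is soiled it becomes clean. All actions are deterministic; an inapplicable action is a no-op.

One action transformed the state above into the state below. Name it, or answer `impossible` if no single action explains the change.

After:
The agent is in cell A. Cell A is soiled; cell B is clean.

try  Left: loc=A A=soiled B=clean  ← match
try Right: loc=B A=soiled B=clean
try  Suck: loc=B A=soiled B=clean

Left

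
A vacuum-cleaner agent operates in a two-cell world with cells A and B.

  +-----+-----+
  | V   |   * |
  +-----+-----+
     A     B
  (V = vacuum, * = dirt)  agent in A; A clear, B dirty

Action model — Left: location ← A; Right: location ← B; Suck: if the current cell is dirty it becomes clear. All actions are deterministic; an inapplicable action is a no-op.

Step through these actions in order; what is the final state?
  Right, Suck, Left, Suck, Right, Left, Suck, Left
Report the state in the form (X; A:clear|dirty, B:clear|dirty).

(A; A:clear, B:clear)

1) do Right; now (B; A:clear, B:dirty)
2) do Suck; now (B; A:clear, B:clear)
3) do Left; now (A; A:clear, B:clear)
4) do Suck; now (A; A:clear, B:clear)
5) do Right; now (B; A:clear, B:clear)
6) do Left; now (A; A:clear, B:clear)
7) do Suck; now (A; A:clear, B:clear)
8) do Left; now (A; A:clear, B:clear)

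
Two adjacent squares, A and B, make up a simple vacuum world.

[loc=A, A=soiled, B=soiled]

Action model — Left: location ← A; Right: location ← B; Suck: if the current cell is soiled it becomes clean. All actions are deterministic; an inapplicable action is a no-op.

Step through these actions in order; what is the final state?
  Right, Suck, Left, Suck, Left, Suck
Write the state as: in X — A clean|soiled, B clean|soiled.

[1] after Right: in B — A soiled, B soiled
[2] after Suck: in B — A soiled, B clean
[3] after Left: in A — A soiled, B clean
[4] after Suck: in A — A clean, B clean
[5] after Left: in A — A clean, B clean
[6] after Suck: in A — A clean, B clean

in A — A clean, B clean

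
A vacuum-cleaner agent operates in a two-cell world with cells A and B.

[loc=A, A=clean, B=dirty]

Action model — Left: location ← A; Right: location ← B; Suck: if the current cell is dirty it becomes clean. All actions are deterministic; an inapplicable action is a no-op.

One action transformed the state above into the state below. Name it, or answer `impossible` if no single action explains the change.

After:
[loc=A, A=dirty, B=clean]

try  Left: in A — A clean, B dirty
try Right: in B — A clean, B dirty
try  Suck: in A — A clean, B dirty
no single action produces the after-state

impossible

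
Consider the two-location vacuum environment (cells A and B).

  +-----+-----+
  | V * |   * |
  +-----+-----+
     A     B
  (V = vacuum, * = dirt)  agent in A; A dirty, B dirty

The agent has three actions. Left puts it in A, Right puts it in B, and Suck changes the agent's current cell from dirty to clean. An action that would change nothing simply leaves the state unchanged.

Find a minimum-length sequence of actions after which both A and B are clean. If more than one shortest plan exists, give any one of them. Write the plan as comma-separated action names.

t=1 Suck ⇒ loc=A A=clean B=dirty
t=2 Right ⇒ loc=B A=clean B=dirty
t=3 Suck ⇒ loc=B A=clean B=clean
min 3: Suck A + move + Suck B

Suck, Right, Suck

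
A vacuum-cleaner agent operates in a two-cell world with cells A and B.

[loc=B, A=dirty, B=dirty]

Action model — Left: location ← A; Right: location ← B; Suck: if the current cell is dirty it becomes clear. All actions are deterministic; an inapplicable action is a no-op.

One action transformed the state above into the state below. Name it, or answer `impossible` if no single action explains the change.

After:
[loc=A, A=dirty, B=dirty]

try  Left: in A — A dirty, B dirty  ← match
try Right: in B — A dirty, B dirty
try  Suck: in B — A dirty, B clear

Left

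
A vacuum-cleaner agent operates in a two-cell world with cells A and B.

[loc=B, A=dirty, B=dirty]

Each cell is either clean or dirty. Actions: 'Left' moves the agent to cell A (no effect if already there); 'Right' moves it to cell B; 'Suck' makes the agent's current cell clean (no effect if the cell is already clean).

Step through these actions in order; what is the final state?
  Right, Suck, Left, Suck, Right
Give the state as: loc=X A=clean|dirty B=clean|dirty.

loc=B A=clean B=clean

Right (#1): loc=B A=dirty B=dirty
Suck (#2): loc=B A=dirty B=clean
Left (#3): loc=A A=dirty B=clean
Suck (#4): loc=A A=clean B=clean
Right (#5): loc=B A=clean B=clean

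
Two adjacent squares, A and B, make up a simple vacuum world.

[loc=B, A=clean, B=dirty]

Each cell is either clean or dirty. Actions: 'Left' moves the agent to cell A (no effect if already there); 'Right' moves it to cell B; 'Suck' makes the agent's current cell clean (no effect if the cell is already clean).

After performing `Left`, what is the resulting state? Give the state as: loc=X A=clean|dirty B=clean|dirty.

loc=A A=clean B=dirty

start: loc=B A=clean B=dirty
1) do Left; now loc=A A=clean B=dirty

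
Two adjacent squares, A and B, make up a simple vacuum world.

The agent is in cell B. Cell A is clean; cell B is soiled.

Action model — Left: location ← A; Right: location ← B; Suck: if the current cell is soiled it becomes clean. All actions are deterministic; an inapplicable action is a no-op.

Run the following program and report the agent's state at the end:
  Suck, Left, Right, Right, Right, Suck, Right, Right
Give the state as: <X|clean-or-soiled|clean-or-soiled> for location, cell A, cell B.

Suck (#1): <B|clean|clean>
Left (#2): <A|clean|clean>
Right (#3): <B|clean|clean>
Right (#4): <B|clean|clean>
Right (#5): <B|clean|clean>
Suck (#6): <B|clean|clean>
Right (#7): <B|clean|clean>
Right (#8): <B|clean|clean>

<B|clean|clean>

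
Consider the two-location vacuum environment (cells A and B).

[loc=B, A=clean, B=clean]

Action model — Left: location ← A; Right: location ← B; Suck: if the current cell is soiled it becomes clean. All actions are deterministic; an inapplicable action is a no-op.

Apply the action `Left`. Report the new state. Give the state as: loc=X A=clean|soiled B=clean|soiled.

loc=A A=clean B=clean

start: loc=B A=clean B=clean
t=1 Left ⇒ loc=A A=clean B=clean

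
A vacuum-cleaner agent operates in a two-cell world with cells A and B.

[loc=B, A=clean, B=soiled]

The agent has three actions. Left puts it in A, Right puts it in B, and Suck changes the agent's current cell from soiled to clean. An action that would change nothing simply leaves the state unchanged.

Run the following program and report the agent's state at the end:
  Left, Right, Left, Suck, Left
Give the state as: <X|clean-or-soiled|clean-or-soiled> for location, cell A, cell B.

<A|clean|soiled>

1. Left → <A|clean|soiled>
2. Right → <B|clean|soiled>
3. Left → <A|clean|soiled>
4. Suck → <A|clean|soiled>
5. Left → <A|clean|soiled>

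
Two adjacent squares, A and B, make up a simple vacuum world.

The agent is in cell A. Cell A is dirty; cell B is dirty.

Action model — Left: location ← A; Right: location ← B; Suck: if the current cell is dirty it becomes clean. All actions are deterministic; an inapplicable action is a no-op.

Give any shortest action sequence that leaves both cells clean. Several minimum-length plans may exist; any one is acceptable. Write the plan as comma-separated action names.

Suck, Right, Suck

step 1/3 (Suck): (A; A:clean, B:dirty)
step 2/3 (Right): (B; A:clean, B:dirty)
step 3/3 (Suck): (B; A:clean, B:clean)
min 3: Suck A + move + Suck B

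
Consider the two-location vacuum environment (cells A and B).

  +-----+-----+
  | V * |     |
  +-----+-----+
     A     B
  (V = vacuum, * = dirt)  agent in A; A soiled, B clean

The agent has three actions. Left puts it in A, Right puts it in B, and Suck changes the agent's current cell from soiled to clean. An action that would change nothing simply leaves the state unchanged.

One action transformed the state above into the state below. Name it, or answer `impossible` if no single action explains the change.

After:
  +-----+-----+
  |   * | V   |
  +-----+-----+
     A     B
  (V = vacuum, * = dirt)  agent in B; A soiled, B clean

try  Left: <A|soiled|clean>
try Right: <B|soiled|clean>  ← match
try  Suck: <A|clean|clean>

Right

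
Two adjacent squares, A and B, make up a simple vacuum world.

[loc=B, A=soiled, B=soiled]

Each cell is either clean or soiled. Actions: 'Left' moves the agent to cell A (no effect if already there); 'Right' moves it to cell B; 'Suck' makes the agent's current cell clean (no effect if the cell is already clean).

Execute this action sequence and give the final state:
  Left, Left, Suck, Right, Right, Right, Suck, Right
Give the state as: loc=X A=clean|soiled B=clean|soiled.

[1] after Left: loc=A A=soiled B=soiled
[2] after Left: loc=A A=soiled B=soiled
[3] after Suck: loc=A A=clean B=soiled
[4] after Right: loc=B A=clean B=soiled
[5] after Right: loc=B A=clean B=soiled
[6] after Right: loc=B A=clean B=soiled
[7] after Suck: loc=B A=clean B=clean
[8] after Right: loc=B A=clean B=clean

loc=B A=clean B=clean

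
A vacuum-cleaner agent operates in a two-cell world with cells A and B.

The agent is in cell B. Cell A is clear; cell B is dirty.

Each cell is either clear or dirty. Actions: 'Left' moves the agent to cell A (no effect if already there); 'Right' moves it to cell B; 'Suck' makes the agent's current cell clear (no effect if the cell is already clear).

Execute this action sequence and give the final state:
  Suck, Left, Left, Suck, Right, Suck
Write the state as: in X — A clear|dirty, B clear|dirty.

Suck (#1): in B — A clear, B clear
Left (#2): in A — A clear, B clear
Left (#3): in A — A clear, B clear
Suck (#4): in A — A clear, B clear
Right (#5): in B — A clear, B clear
Suck (#6): in B — A clear, B clear

in B — A clear, B clear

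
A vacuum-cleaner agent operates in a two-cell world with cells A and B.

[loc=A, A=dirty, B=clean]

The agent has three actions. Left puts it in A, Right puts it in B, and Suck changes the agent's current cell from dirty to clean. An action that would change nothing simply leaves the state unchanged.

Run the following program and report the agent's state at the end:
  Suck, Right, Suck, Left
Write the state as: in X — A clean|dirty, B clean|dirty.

Suck (#1): in A — A clean, B clean
Right (#2): in B — A clean, B clean
Suck (#3): in B — A clean, B clean
Left (#4): in A — A clean, B clean

in A — A clean, B clean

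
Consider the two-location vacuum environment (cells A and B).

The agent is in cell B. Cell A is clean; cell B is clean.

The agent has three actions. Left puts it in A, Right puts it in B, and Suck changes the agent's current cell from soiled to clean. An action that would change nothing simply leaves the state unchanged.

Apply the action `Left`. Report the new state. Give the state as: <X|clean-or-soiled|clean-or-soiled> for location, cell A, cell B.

start: <B|clean|clean>
1. Left → <A|clean|clean>

<A|clean|clean>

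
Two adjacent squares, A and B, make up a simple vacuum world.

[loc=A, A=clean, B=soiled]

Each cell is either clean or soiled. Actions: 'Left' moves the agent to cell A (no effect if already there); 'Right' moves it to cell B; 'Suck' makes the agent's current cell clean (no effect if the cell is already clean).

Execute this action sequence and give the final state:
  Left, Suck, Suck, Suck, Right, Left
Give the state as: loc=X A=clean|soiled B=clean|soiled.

loc=A A=clean B=soiled

1. Left → loc=A A=clean B=soiled
2. Suck → loc=A A=clean B=soiled
3. Suck → loc=A A=clean B=soiled
4. Suck → loc=A A=clean B=soiled
5. Right → loc=B A=clean B=soiled
6. Left → loc=A A=clean B=soiled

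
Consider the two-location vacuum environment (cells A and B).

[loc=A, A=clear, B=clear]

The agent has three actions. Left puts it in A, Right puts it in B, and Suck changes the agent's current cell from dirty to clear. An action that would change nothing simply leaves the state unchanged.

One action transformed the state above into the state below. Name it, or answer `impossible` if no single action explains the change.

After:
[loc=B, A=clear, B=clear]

try  Left: loc=A A=clear B=clear
try Right: loc=B A=clear B=clear  ← match
try  Suck: loc=A A=clear B=clear

Right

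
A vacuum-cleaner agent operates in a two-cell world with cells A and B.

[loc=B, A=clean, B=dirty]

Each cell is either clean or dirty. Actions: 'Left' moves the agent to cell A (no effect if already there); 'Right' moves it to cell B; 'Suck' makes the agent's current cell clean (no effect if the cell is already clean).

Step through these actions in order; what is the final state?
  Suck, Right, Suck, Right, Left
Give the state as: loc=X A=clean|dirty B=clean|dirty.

step 1/5 (Suck): loc=B A=clean B=clean
step 2/5 (Right): loc=B A=clean B=clean
step 3/5 (Suck): loc=B A=clean B=clean
step 4/5 (Right): loc=B A=clean B=clean
step 5/5 (Left): loc=A A=clean B=clean

loc=A A=clean B=clean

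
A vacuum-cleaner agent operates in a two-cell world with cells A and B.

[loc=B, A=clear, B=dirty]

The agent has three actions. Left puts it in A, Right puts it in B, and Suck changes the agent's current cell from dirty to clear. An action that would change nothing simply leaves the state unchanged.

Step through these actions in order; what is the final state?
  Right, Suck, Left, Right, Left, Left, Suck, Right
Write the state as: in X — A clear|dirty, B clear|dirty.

t=1 Right ⇒ in B — A clear, B dirty
t=2 Suck ⇒ in B — A clear, B clear
t=3 Left ⇒ in A — A clear, B clear
t=4 Right ⇒ in B — A clear, B clear
t=5 Left ⇒ in A — A clear, B clear
t=6 Left ⇒ in A — A clear, B clear
t=7 Suck ⇒ in A — A clear, B clear
t=8 Right ⇒ in B — A clear, B clear

in B — A clear, B clear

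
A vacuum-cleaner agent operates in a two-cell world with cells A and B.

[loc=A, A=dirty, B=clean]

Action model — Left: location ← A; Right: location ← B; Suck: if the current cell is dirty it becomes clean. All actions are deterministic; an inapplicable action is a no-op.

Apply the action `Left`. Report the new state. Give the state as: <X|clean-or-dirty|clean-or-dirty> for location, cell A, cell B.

<A|dirty|clean>

start: <A|dirty|clean>
Left (#1): <A|dirty|clean>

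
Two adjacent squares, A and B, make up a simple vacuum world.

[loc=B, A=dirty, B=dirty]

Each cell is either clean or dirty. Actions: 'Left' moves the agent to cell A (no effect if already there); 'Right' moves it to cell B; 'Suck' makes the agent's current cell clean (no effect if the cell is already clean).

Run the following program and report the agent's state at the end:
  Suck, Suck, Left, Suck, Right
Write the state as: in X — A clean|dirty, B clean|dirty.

in B — A clean, B clean

Suck (#1): in B — A dirty, B clean
Suck (#2): in B — A dirty, B clean
Left (#3): in A — A dirty, B clean
Suck (#4): in A — A clean, B clean
Right (#5): in B — A clean, B clean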